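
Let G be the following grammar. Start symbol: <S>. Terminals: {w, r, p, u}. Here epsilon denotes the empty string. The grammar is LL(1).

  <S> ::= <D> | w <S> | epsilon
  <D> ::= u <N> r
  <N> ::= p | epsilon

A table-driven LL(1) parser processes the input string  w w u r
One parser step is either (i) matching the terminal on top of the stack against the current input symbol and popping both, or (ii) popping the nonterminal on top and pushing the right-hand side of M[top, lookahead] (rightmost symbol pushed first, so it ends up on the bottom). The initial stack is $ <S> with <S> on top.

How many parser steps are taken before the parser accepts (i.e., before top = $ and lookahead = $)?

9

step 1: stack=$ <S>  input=w w u r $  — expand <S> ::= w <S>
step 2: stack=$ <S> w  input=w w u r $  — match w
step 3: stack=$ <S>  input=w u r $  — expand <S> ::= w <S>
step 4: stack=$ <S> w  input=w u r $  — match w
step 5: stack=$ <S>  input=u r $  — expand <S> ::= <D>
step 6: stack=$ <D>  input=u r $  — expand <D> ::= u <N> r
step 7: stack=$ r <N> u  input=u r $  — match u
step 8: stack=$ r <N>  input=r $  — expand <N> ::= epsilon
step 9: stack=$ r  input=r $  — match r
Accept reached after 9 steps.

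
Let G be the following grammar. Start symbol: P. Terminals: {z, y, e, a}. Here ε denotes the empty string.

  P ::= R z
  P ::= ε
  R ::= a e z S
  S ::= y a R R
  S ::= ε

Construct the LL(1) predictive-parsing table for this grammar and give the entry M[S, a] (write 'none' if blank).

FIRST(R): from R::=a e z S we get {a}. So FIRST(R) = {a}.
FIRST(S): from S::=y a R R we get {y}; from S::=ε we get {ε}. So FIRST(S) = {ε, y}.
FIRST(P): from P::=R z we get {a}; from P::=ε we get {ε}. So FIRST(P) = {ε, a}.
FOLLOW(P) includes $ since P is the start symbol.
FOLLOW(R): in P::=R z, R is followed by z with FIRST {z}; in S::=y a R R (occurrence 1), R is followed by R with FIRST {a}; in S::=y a R R (occurrence 2), the suffix after R is empty, so FOLLOW(R) ⊇ FOLLOW(S) = {a, z}. Thus FOLLOW(R) = {a, z}.
FOLLOW(S): in R::=a e z S, the suffix after S is empty, so FOLLOW(S) ⊇ FOLLOW(R) = {a, z}. Thus FOLLOW(S) = {a, z}.
For S ::= y a R R: FIRST(y a R R) = {y}, so it goes in M[S, t] for t ∈ {y}.
For S ::= ε: FIRST(ε) = {ε}, so it goes in M[S, t] for t ∈ {}; since ε ∈ FIRST, also for every t ∈ FOLLOW(S) = {a, z}.

S ::= ε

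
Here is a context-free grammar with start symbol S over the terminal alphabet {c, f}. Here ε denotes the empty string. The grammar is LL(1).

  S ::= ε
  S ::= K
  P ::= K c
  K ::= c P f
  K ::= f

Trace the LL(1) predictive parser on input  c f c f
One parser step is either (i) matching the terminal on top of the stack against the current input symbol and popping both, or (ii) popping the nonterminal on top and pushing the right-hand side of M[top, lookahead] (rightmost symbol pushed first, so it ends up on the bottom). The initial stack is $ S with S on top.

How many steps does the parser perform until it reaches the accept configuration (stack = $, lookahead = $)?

8

step 1: stack=$ S  input=c f c f $  — expand S ::= K
step 2: stack=$ K  input=c f c f $  — expand K ::= c P f
step 3: stack=$ f P c  input=c f c f $  — match c
step 4: stack=$ f P  input=f c f $  — expand P ::= K c
step 5: stack=$ f c K  input=f c f $  — expand K ::= f
step 6: stack=$ f c f  input=f c f $  — match f
step 7: stack=$ f c  input=c f $  — match c
step 8: stack=$ f  input=f $  — match f
Accept reached after 8 steps.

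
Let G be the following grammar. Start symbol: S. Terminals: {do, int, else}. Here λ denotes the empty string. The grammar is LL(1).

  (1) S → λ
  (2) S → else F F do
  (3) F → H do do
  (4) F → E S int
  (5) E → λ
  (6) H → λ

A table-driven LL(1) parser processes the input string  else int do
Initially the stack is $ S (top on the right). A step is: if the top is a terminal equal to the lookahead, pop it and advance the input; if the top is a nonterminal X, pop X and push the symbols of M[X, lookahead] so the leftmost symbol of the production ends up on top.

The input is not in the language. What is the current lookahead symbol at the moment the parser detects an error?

step 1: stack=$ S  input=else int do $  — expand S → else F F do
step 2: stack=$ do F F else  input=else int do $  — match else
step 3: stack=$ do F F  input=int do $  — expand F → E S int
step 4: stack=$ do F int S E  input=int do $  — expand E → λ
step 5: stack=$ do F int S  input=int do $  — expand S → λ
step 6: stack=$ do F int  input=int do $  — match int
step 7: stack=$ do F  input=do $  — expand F → H do do
step 8: stack=$ do do do H  input=do $  — expand H → λ
step 9: stack=$ do do do  input=do $  — match do
step 10: stack=$ do do  input=$  — error: top is terminal do but lookahead is $

$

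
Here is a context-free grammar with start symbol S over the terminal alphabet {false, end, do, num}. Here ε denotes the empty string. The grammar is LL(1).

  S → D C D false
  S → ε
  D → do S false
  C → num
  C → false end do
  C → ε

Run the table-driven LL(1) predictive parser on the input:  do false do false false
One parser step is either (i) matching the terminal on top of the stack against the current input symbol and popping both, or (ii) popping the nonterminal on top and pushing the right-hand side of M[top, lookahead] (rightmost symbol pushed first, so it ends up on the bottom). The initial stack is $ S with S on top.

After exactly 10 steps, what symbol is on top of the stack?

false

      Stack                   Input                      Action
   1  $ S                     do false do false false $  expand S → D C D false
   2  $ false D C D           do false do false false $  expand D → do S false
   3  $ false D C false S do  do false do false false $  match do
   4  $ false D C false S     false do false false $     expand S → ε
   5  $ false D C false       false do false false $     match false
   6  $ false D C             do false false $           expand C → ε
   7  $ false D               do false false $           expand D → do S false
   8  $ false false S do      do false false $           match do
   9  $ false false S         false false $              expand S → ε
  10  $ false false           false false $              match false
Stack after step 10: $ false (top = false).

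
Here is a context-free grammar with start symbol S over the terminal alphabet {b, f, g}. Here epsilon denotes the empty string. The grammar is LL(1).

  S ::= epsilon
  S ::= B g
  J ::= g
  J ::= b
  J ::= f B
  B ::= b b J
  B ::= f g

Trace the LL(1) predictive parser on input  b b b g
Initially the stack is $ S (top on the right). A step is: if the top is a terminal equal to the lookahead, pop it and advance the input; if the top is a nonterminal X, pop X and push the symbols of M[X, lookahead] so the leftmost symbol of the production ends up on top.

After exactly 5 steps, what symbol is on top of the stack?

b

step 1: stack=$ S  input=b b b g $  — expand S ::= B g
step 2: stack=$ g B  input=b b b g $  — expand B ::= b b J
step 3: stack=$ g J b b  input=b b b g $  — match b
step 4: stack=$ g J b  input=b b g $  — match b
step 5: stack=$ g J  input=b g $  — expand J ::= b
Stack after step 5: $ g b (top = b).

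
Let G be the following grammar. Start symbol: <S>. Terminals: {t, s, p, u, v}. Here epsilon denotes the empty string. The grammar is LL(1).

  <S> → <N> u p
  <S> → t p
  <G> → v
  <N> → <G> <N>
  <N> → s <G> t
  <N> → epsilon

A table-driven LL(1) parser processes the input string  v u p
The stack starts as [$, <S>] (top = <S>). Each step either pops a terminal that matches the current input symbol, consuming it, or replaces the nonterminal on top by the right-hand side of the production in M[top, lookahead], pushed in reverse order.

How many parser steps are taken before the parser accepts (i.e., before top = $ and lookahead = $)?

     Stack          Input    Action
  1  $ <S>          v u p $  expand <S> → <N> u p
  2  $ p u <N>      v u p $  expand <N> → <G> <N>
  3  $ p u <N> <G>  v u p $  expand <G> → v
  4  $ p u <N> v    v u p $  match v
  5  $ p u <N>      u p $    expand <N> → epsilon
  6  $ p u          u p $    match u
  7  $ p            p $      match p
Accept reached after 7 steps.

7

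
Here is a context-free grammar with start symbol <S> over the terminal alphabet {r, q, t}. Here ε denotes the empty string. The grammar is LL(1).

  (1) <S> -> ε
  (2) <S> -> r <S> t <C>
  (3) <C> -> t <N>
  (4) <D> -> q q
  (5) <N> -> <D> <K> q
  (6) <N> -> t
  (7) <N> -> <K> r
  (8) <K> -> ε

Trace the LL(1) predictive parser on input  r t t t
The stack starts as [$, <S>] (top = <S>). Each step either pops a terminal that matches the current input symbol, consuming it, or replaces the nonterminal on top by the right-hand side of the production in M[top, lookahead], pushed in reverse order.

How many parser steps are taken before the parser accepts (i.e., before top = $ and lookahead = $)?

     Stack          Input      Action
  1  $ <S>          r t t t $  expand <S> -> r <S> t <C>
  2  $ <C> t <S> r  r t t t $  match r
  3  $ <C> t <S>    t t t $    expand <S> -> ε
  4  $ <C> t        t t t $    match t
  5  $ <C>          t t $      expand <C> -> t <N>
  6  $ <N> t        t t $      match t
  7  $ <N>          t $        expand <N> -> t
  8  $ t            t $        match t
Accept reached after 8 steps.

8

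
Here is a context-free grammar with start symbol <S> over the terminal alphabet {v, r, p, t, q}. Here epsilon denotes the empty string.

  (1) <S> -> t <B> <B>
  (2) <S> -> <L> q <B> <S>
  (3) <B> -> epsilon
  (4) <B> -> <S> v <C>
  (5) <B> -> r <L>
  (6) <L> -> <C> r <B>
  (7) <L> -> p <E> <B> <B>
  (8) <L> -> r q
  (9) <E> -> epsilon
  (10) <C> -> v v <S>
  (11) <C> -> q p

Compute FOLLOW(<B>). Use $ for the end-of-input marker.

{$, p, q, r, t, v}

FIRST(<E>): from <E>->epsilon we get {epsilon}. So FIRST(<E>) = {epsilon}.
FIRST(<C>): from <C>->v v <S> we get {v}; from <C>->q p we get {q}. So FIRST(<C>) = {q, v}.
FIRST(<L>): from <L>-><C> r <B> we get {q, v}; from <L>->p <E> <B> <B> we get {p}; from <L>->r q we get {r}. So FIRST(<L>) = {p, q, r, v}.
FIRST(<S>): from <S>->t <B> <B> we get {t}; from <S>-><L> q <B> <S> we get {p, q, r, v}. So FIRST(<S>) = {p, q, r, t, v}.
FIRST(<B>): from <B>->epsilon we get {epsilon}; from <B>-><S> v <C> we get {p, q, r, t, v}; from <B>->r <L> we get {r}. So FIRST(<B>) = {epsilon, p, q, r, t, v}.
FOLLOW(<S>) includes $ since <S> is the start symbol.
FOLLOW(<S>): in <S>-><L> q <B> <S>, the suffix after <S> is empty (adds nothing new); in <B>-><S> v <C>, <S> is followed by v <C> with FIRST {v}; in <C>->v v <S>, the suffix after <S> is empty, so FOLLOW(<S>) ⊇ FOLLOW(<C>) = {$, p, q, r, t, v}. Thus FOLLOW(<S>) = {$, p, q, r, t, v}.
FOLLOW(<B>): in <S>->t <B> <B> (occurrence 1), <B> is followed by <B> with FIRST {epsilon, p, q, r, t, v}; in <S>->t <B> <B> (occurrence 1), the suffix after <B> is nullable, so FOLLOW(<B>) ⊇ FOLLOW(<S>) = {$, p, q, r, t, v}; in <S>->t <B> <B> (occurrence 2), the suffix after <B> is empty, so FOLLOW(<B>) ⊇ FOLLOW(<S>) = {$, p, q, r, t, v}; in <S>-><L> q <B> <S>, <B> is followed by <S> with FIRST {p, q, r, t, v}; in <L>-><C> r <B>, the suffix after <B> is empty, so FOLLOW(<B>) ⊇ FOLLOW(<L>) = {$, p, q, r, t, v}; in <L>->p <E> <B> <B> (occurrence 1), <B> is followed by <B> with FIRST {epsilon, p, q, r, t, v}; in <L>->p <E> <B> <B> (occurrence 1), the suffix after <B> is nullable, so FOLLOW(<B>) ⊇ FOLLOW(<L>) = {$, p, q, r, t, v}; in <L>->p <E> <B> <B> (occurrence 2), the suffix after <B> is empty, so FOLLOW(<B>) ⊇ FOLLOW(<L>) = {$, p, q, r, t, v}. Thus FOLLOW(<B>) = {$, p, q, r, t, v}.
FOLLOW(<L>): in <S>-><L> q <B> <S>, <L> is followed by q <B> <S> with FIRST {q}; in <B>->r <L>, the suffix after <L> is empty, so FOLLOW(<L>) ⊇ FOLLOW(<B>) = {$, p, q, r, t, v}. Thus FOLLOW(<L>) = {$, p, q, r, t, v}.
FOLLOW(<E>): in <L>->p <E> <B> <B>, <E> is followed by <B> <B> with FIRST {epsilon, p, q, r, t, v}; in <L>->p <E> <B> <B>, the suffix after <E> is nullable, so FOLLOW(<E>) ⊇ FOLLOW(<L>) = {$, p, q, r, t, v}. Thus FOLLOW(<E>) = {$, p, q, r, t, v}.
FOLLOW(<C>): in <B>-><S> v <C>, the suffix after <C> is empty, so FOLLOW(<C>) ⊇ FOLLOW(<B>) = {$, p, q, r, t, v}; in <L>-><C> r <B>, <C> is followed by r <B> with FIRST {r}. Thus FOLLOW(<C>) = {$, p, q, r, t, v}.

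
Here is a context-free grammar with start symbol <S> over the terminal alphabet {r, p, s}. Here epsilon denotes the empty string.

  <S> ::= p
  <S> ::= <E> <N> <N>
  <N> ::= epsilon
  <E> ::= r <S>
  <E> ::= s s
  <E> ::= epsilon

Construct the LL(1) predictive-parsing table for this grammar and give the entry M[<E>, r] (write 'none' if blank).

FIRST(<N>): from <N>::=epsilon we get {epsilon}. So FIRST(<N>) = {epsilon}.
FIRST(<E>): from <E>::=r <S> we get {r}; from <E>::=s s we get {s}; from <E>::=epsilon we get {epsilon}. So FIRST(<E>) = {epsilon, r, s}.
FIRST(<S>): from <S>::=p we get {p}; from <S>::=<E> <N> <N> we get {epsilon, r, s}. So FIRST(<S>) = {epsilon, p, r, s}.
FOLLOW(<S>) includes $ since <S> is the start symbol.
FOLLOW(<S>): in <E>::=r <S>, the suffix after <S> is empty, so FOLLOW(<S>) ⊇ FOLLOW(<E>) = {$}. Thus FOLLOW(<S>) = {$}.
FOLLOW(<E>): in <S>::=<E> <N> <N>, <E> is followed by <N> <N> with FIRST {epsilon}; in <S>::=<E> <N> <N>, the suffix after <E> is nullable, so FOLLOW(<E>) ⊇ FOLLOW(<S>) = {$}. Thus FOLLOW(<E>) = {$}.
For <E> ::= r <S>: FIRST(r <S>) = {r}, so it goes in M[<E>, t] for t ∈ {r}.
For <E> ::= s s: FIRST(s s) = {s}, so it goes in M[<E>, t] for t ∈ {s}.
For <E> ::= epsilon: FIRST(epsilon) = {epsilon}, so it goes in M[<E>, t] for t ∈ {}; since epsilon ∈ FIRST, also for every t ∈ FOLLOW(<E>) = {$}.

<E> ::= r <S>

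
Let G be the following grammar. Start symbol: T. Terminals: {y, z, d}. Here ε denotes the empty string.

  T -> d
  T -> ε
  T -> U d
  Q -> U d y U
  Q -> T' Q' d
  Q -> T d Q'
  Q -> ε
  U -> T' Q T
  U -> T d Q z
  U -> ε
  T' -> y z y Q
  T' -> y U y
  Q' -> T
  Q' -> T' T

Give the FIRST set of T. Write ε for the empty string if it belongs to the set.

{ε, d, y}

FIRST(T') = {y}
FIRST(T) = {ε, d, y}  (via U d)
FIRST(U) = {ε, d, y}  (via T' Q T, T d Q z)
FIRST(Q') = {ε, d, y}  (via T, T' T)
FIRST(Q) = {ε, d, y}  (via U d y U, T' Q' d, T d Q')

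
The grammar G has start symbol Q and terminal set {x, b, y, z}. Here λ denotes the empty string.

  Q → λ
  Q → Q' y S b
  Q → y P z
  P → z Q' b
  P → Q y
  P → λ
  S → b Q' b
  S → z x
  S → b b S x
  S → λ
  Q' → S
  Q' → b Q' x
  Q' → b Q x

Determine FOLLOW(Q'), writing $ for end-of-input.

{b, x, y}

FIRST(S): from S→b Q' b we get {b}; from S→z x we get {z}; from S→b b S x we get {b}; from S→λ we get {λ}. So FIRST(S) = {λ, b, z}.
FIRST(Q'): from Q'→S we get {λ, b, z}; from Q'→b Q' x we get {b}; from Q'→b Q x we get {b}. So FIRST(Q') = {λ, b, z}.
FIRST(Q): from Q→λ we get {λ}; from Q→Q' y S b we get {b, y, z}; from Q→y P z we get {y}. So FIRST(Q) = {λ, b, y, z}.
FIRST(P): from P→z Q' b we get {z}; from P→Q y we get {b, y, z}; from P→λ we get {λ}. So FIRST(P) = {λ, b, y, z}.
FOLLOW(Q) includes $ since Q is the start symbol.
FOLLOW(Q): in P→Q y, Q is followed by y with FIRST {y}; in Q'→b Q x, Q is followed by x with FIRST {x}. Thus FOLLOW(Q) = {$, x, y}.
FOLLOW(P): in Q→y P z, P is followed by z with FIRST {z}. Thus FOLLOW(P) = {z}.
FOLLOW(Q'): in Q→Q' y S b, Q' is followed by y S b with FIRST {y}; in P→z Q' b, Q' is followed by b with FIRST {b}; in S→b Q' b, Q' is followed by b with FIRST {b}; in Q'→b Q' x, Q' is followed by x with FIRST {x}. Thus FOLLOW(Q') = {b, x, y}.
FOLLOW(S): in Q→Q' y S b, S is followed by b with FIRST {b}; in S→b b S x, S is followed by x with FIRST {x}; in Q'→S, the suffix after S is empty, so FOLLOW(S) ⊇ FOLLOW(Q') = {b, x, y}. Thus FOLLOW(S) = {b, x, y}.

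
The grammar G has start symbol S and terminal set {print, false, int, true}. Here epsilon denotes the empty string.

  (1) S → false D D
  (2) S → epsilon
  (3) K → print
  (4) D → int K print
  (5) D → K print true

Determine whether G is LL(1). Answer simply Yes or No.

Yes

FIRST(S) = {epsilon, false}
FIRST(K) = {print}
FIRST(D) = {int, print}
FOLLOW(S) = {$}
FOLLOW(K) = {print}
FOLLOW(D) = {$, int, print}
Each cell of M receives at most one production.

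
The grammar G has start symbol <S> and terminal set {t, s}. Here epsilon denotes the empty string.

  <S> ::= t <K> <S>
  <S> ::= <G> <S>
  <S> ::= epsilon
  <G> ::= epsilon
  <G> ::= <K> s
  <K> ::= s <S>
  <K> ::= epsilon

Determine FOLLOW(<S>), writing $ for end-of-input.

{$, s, t}

FIRST(<K>) = {epsilon, s}
FIRST(<G>) = {epsilon, s}  (via <K> s)
FIRST(<S>) = {epsilon, s, t}  (via <G> <S>)
FOLLOW(<S>) includes $ since <S> is the start symbol.
FOLLOW(<S>): in <S>::=t <K> <S>, the suffix after <S> is empty (adds nothing new); in <S>::=<G> <S>, the suffix after <S> is empty (adds nothing new); in <K>::=s <S>, the suffix after <S> is empty, so FOLLOW(<S>) ⊇ FOLLOW(<K>) = {$, s, t}. Thus FOLLOW(<S>) = {$, s, t}.
FOLLOW(<G>): in <S>::=<G> <S>, <G> is followed by <S> with FIRST {epsilon, s, t}; in <S>::=<G> <S>, the suffix after <G> is nullable, so FOLLOW(<G>) ⊇ FOLLOW(<S>) = {$, s, t}. Thus FOLLOW(<G>) = {$, s, t}.
FOLLOW(<K>): in <S>::=t <K> <S>, <K> is followed by <S> with FIRST {epsilon, s, t}; in <S>::=t <K> <S>, the suffix after <K> is nullable, so FOLLOW(<K>) ⊇ FOLLOW(<S>) = {$, s, t}; in <G>::=<K> s, <K> is followed by s with FIRST {s}. Thus FOLLOW(<K>) = {$, s, t}.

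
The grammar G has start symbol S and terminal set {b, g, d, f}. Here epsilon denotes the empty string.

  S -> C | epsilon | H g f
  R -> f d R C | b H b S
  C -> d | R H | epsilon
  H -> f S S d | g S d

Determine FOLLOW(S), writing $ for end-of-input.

FIRST(R): from R->f d R C we get {f}; from R->b H b S we get {b}. So FIRST(R) = {b, f}.
FIRST(H): from H->f S S d we get {f}; from H->g S d we get {g}. So FIRST(H) = {f, g}.
FIRST(C): from C->d we get {d}; from C->R H we get {b, f}; from C->epsilon we get {epsilon}. So FIRST(C) = {epsilon, b, d, f}.
FIRST(S): from S->C we get {epsilon, b, d, f}; from S->epsilon we get {epsilon}; from S->H g f we get {f, g}. So FIRST(S) = {epsilon, b, d, f, g}.
FOLLOW(S) includes $ since S is the start symbol.
FOLLOW(R): in R->f d R C, R is followed by C with FIRST {epsilon, b, d, f}; in R->f d R C, the suffix after R is nullable (adds nothing new); in C->R H, R is followed by H with FIRST {f, g}. Thus FOLLOW(R) = {b, d, f, g}.
FOLLOW(S): in R->b H b S, the suffix after S is empty, so FOLLOW(S) ⊇ FOLLOW(R) = {b, d, f, g}; in H->f S S d (occurrence 1), S is followed by S d with FIRST {b, d, f, g}; in H->f S S d (occurrence 2), S is followed by d with FIRST {d}; in H->g S d, S is followed by d with FIRST {d}. Thus FOLLOW(S) = {$, b, d, f, g}.
FOLLOW(C): in S->C, the suffix after C is empty, so FOLLOW(C) ⊇ FOLLOW(S) = {$, b, d, f, g}; in R->f d R C, the suffix after C is empty, so FOLLOW(C) ⊇ FOLLOW(R) = {b, d, f, g}. Thus FOLLOW(C) = {$, b, d, f, g}.
FOLLOW(H): in S->H g f, H is followed by g f with FIRST {g}; in R->b H b S, H is followed by b S with FIRST {b}; in C->R H, the suffix after H is empty, so FOLLOW(H) ⊇ FOLLOW(C) = {$, b, d, f, g}. Thus FOLLOW(H) = {$, b, d, f, g}.

{$, b, d, f, g}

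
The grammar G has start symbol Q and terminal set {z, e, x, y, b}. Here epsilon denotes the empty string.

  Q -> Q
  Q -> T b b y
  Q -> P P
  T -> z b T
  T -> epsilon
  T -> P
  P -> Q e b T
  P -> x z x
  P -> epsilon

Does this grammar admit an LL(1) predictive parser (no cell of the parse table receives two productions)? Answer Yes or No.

FIRST(Q) = {epsilon, b, e, x, z}
FIRST(T) = {epsilon, b, e, x, z}
FIRST(P) = {epsilon, b, e, x, z}
FOLLOW(Q) = {$, e}
FOLLOW(T) = {$, b, e, x, z}
FOLLOW(P) = {$, b, e, x, z}
Cell M[P, b] receives both P -> Q e b T and P -> epsilon — the grammar is not LL(1).

No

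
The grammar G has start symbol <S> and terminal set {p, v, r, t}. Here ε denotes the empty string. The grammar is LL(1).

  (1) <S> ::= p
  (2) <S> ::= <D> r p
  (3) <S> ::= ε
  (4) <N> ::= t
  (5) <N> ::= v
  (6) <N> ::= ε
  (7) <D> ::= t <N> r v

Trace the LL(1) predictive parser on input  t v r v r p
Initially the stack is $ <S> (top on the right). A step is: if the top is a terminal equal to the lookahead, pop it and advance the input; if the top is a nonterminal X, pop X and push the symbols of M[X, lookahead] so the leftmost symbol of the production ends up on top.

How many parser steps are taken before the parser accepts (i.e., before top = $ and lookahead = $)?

9

     Stack            Input          Action
  1  $ <S>            t v r v r p $  expand <S> ::= <D> r p
  2  $ p r <D>        t v r v r p $  expand <D> ::= t <N> r v
  3  $ p r v r <N> t  t v r v r p $  match t
  4  $ p r v r <N>    v r v r p $    expand <N> ::= v
  5  $ p r v r v      v r v r p $    match v
  6  $ p r v r        r v r p $      match r
  7  $ p r v          v r p $        match v
  8  $ p r            r p $          match r
  9  $ p              p $            match p
Accept reached after 9 steps.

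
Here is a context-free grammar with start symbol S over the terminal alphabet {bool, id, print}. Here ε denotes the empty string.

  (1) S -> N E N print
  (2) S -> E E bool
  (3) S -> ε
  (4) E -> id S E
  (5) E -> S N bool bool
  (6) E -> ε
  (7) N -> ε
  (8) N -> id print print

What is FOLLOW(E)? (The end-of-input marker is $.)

{bool, id, print}

FIRST(N): from N->ε we get {ε}; from N->id print print we get {id}. So FIRST(N) = {ε, id}.
FIRST(S): from S->N E N print we get {bool, id, print}; from S->E E bool we get {bool, id, print}; from S->ε we get {ε}. So FIRST(S) = {ε, bool, id, print}.
FIRST(E): from E->id S E we get {id}; from E->S N bool bool we get {bool, id, print}; from E->ε we get {ε}. So FIRST(E) = {ε, bool, id, print}.
FOLLOW(S) includes $ since S is the start symbol.
FOLLOW(E): in S->N E N print, E is followed by N print with FIRST {id, print}; in S->E E bool (occurrence 1), E is followed by E bool with FIRST {bool, id, print}; in S->E E bool (occurrence 2), E is followed by bool with FIRST {bool}; in E->id S E, the suffix after E is empty (adds nothing new). Thus FOLLOW(E) = {bool, id, print}.
FOLLOW(S): in E->id S E, S is followed by E with FIRST {ε, bool, id, print}; in E->id S E, the suffix after S is nullable, so FOLLOW(S) ⊇ FOLLOW(E) = {bool, id, print}; in E->S N bool bool, S is followed by N bool bool with FIRST {bool, id}. Thus FOLLOW(S) = {$, bool, id, print}.
FOLLOW(N): in S->N E N print (occurrence 1), N is followed by E N print with FIRST {bool, id, print}; in S->N E N print (occurrence 2), N is followed by print with FIRST {print}; in E->S N bool bool, N is followed by bool bool with FIRST {bool}. Thus FOLLOW(N) = {bool, id, print}.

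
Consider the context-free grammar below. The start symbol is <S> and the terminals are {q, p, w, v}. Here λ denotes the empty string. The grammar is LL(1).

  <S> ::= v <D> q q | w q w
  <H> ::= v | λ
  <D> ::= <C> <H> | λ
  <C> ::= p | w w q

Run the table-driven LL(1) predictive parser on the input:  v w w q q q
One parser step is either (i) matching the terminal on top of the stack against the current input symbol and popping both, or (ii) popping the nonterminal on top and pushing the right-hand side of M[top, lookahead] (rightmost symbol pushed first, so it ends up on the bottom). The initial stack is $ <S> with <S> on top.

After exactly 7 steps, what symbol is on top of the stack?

     Stack            Input          Action
  1  $ <S>            v w w q q q $  expand <S> ::= v <D> q q
  2  $ q q <D> v      v w w q q q $  match v
  3  $ q q <D>        w w q q q $    expand <D> ::= <C> <H>
  4  $ q q <H> <C>    w w q q q $    expand <C> ::= w w q
  5  $ q q <H> q w w  w w q q q $    match w
  6  $ q q <H> q w    w q q q $      match w
  7  $ q q <H> q      q q q $        match q
Stack after step 7: $ q q <H> (top = <H>).

<H>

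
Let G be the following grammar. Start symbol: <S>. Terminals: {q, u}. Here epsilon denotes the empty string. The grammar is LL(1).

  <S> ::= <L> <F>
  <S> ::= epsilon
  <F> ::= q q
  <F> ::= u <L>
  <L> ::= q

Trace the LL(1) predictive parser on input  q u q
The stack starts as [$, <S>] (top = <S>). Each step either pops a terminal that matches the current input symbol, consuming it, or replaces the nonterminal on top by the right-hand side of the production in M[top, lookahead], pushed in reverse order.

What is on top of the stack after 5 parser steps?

<L>

     Stack      Input    Action
  1  $ <S>      q u q $  expand <S> ::= <L> <F>
  2  $ <F> <L>  q u q $  expand <L> ::= q
  3  $ <F> q    q u q $  match q
  4  $ <F>      u q $    expand <F> ::= u <L>
  5  $ <L> u    u q $    match u
Stack after step 5: $ <L> (top = <L>).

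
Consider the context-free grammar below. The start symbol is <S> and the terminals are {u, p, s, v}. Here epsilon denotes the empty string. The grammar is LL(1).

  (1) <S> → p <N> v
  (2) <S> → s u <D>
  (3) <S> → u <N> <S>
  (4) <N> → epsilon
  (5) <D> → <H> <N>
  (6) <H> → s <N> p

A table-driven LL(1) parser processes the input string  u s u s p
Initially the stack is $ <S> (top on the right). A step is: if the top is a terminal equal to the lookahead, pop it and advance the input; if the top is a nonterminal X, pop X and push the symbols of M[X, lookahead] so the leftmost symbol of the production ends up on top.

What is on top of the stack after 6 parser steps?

<D>

step 1: stack=$ <S>  input=u s u s p $  — expand <S> → u <N> <S>
step 2: stack=$ <S> <N> u  input=u s u s p $  — match u
step 3: stack=$ <S> <N>  input=s u s p $  — expand <N> → epsilon
step 4: stack=$ <S>  input=s u s p $  — expand <S> → s u <D>
step 5: stack=$ <D> u s  input=s u s p $  — match s
step 6: stack=$ <D> u  input=u s p $  — match u
Stack after step 6: $ <D> (top = <D>).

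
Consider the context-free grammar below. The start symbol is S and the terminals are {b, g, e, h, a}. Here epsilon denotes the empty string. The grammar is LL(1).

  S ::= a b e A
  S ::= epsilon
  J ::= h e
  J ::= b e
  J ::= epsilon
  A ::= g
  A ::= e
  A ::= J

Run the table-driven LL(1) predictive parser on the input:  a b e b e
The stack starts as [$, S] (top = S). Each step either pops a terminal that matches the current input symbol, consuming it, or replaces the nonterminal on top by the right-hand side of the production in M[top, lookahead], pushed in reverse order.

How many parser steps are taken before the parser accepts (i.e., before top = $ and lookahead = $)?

8

step 1: stack=$ S  input=a b e b e $  — expand S ::= a b e A
step 2: stack=$ A e b a  input=a b e b e $  — match a
step 3: stack=$ A e b  input=b e b e $  — match b
step 4: stack=$ A e  input=e b e $  — match e
step 5: stack=$ A  input=b e $  — expand A ::= J
step 6: stack=$ J  input=b e $  — expand J ::= b e
step 7: stack=$ e b  input=b e $  — match b
step 8: stack=$ e  input=e $  — match e
Accept reached after 8 steps.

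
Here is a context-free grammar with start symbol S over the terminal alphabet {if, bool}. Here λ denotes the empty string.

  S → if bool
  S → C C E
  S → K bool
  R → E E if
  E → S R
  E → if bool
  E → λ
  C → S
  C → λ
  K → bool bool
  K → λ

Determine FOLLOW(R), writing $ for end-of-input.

FIRST(K) = {λ, bool}
FIRST(S) = {λ, bool, if}  (via C C E, K bool)
FIRST(C) = {λ, bool, if}  (via S)
FIRST(R) = {bool, if}  (via E E if)
FIRST(E) = {λ, bool, if}  (via S R)
FOLLOW(S) includes $ since S is the start symbol.
FOLLOW(K): in S→K bool, K is followed by bool with FIRST {bool}. Thus FOLLOW(K) = {bool}.
FOLLOW(S): in E→S R, S is followed by R with FIRST {bool, if}; in C→S, the suffix after S is empty, so FOLLOW(S) ⊇ FOLLOW(C) = {$, bool, if}. Thus FOLLOW(S) = {$, bool, if}.
FOLLOW(E): in S→C C E, the suffix after E is empty, so FOLLOW(E) ⊇ FOLLOW(S) = {$, bool, if}; in R→E E if (occurrence 1), E is followed by E if with FIRST {bool, if}; in R→E E if (occurrence 2), E is followed by if with FIRST {if}. Thus FOLLOW(E) = {$, bool, if}.
FOLLOW(R): in E→S R, the suffix after R is empty, so FOLLOW(R) ⊇ FOLLOW(E) = {$, bool, if}. Thus FOLLOW(R) = {$, bool, if}.
FOLLOW(C): in S→C C E (occurrence 1), C is followed by C E with FIRST {λ, bool, if}; in S→C C E (occurrence 1), the suffix after C is nullable, so FOLLOW(C) ⊇ FOLLOW(S) = {$, bool, if}; in S→C C E (occurrence 2), C is followed by E with FIRST {λ, bool, if}; in S→C C E (occurrence 2), the suffix after C is nullable, so FOLLOW(C) ⊇ FOLLOW(S) = {$, bool, if}. Thus FOLLOW(C) = {$, bool, if}.

{$, bool, if}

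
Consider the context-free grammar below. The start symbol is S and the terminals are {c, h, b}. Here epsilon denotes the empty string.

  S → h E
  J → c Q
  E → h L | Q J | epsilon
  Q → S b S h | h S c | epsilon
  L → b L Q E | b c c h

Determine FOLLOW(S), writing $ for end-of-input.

{$, b, c, h}

FIRST(S) = {h}
FIRST(J) = {c}
FIRST(L) = {b}
FIRST(Q) = {epsilon, h}  (via S b S h)
FIRST(E) = {epsilon, c, h}  (via Q J)
FOLLOW(S) includes $ since S is the start symbol.
FOLLOW(S): in Q→S b S h (occurrence 1), S is followed by b S h with FIRST {b}; in Q→S b S h (occurrence 2), S is followed by h with FIRST {h}; in Q→h S c, S is followed by c with FIRST {c}. Thus FOLLOW(S) = {$, b, c, h}.
FOLLOW(J): in E→Q J, the suffix after J is empty, so FOLLOW(J) ⊇ FOLLOW(E) = {$, b, c, h}. Thus FOLLOW(J) = {$, b, c, h}.
FOLLOW(E): in S→h E, the suffix after E is empty, so FOLLOW(E) ⊇ FOLLOW(S) = {$, b, c, h}; in L→b L Q E, the suffix after E is empty, so FOLLOW(E) ⊇ FOLLOW(L) = {$, b, c, h}. Thus FOLLOW(E) = {$, b, c, h}.
FOLLOW(L): in E→h L, the suffix after L is empty, so FOLLOW(L) ⊇ FOLLOW(E) = {$, b, c, h}; in L→b L Q E, L is followed by Q E with FIRST {epsilon, c, h}; in L→b L Q E, the suffix after L is nullable (adds nothing new). Thus FOLLOW(L) = {$, b, c, h}.
FOLLOW(Q): in J→c Q, the suffix after Q is empty, so FOLLOW(Q) ⊇ FOLLOW(J) = {$, b, c, h}; in E→Q J, Q is followed by J with FIRST {c}; in L→b L Q E, Q is followed by E with FIRST {epsilon, c, h}; in L→b L Q E, the suffix after Q is nullable, so FOLLOW(Q) ⊇ FOLLOW(L) = {$, b, c, h}. Thus FOLLOW(Q) = {$, b, c, h}.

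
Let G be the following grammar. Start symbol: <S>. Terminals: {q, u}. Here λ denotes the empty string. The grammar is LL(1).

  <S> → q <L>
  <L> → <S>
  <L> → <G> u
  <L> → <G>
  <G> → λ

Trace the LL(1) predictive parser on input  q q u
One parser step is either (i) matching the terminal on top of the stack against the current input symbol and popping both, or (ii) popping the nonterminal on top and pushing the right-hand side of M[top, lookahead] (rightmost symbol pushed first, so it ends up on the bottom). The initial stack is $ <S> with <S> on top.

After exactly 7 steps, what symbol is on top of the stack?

u

     Stack    Input    Action
  1  $ <S>    q q u $  expand <S> → q <L>
  2  $ <L> q  q q u $  match q
  3  $ <L>    q u $    expand <L> → <S>
  4  $ <S>    q u $    expand <S> → q <L>
  5  $ <L> q  q u $    match q
  6  $ <L>    u $      expand <L> → <G> u
  7  $ u <G>  u $      expand <G> → λ
Stack after step 7: $ u (top = u).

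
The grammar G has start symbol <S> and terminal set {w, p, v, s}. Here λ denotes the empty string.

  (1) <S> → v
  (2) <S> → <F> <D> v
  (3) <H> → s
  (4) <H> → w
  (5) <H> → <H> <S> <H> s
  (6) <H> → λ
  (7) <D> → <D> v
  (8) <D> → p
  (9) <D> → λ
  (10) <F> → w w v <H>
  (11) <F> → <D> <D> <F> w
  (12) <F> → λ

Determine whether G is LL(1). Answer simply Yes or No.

No

FIRST(<S>) = {p, v, w}
FIRST(<H>) = {λ, p, s, v, w}
FIRST(<D>) = {λ, p, v}
FIRST(<F>) = {λ, p, v, w}
FOLLOW(<S>) = {$, p, s, v, w}
FOLLOW(<H>) = {p, s, v, w}
FOLLOW(<D>) = {p, v, w}
FOLLOW(<F>) = {p, v, w}
Cell M[<D>, p] receives both <D> → <D> v and <D> → p and <D> → λ — the grammar is not LL(1).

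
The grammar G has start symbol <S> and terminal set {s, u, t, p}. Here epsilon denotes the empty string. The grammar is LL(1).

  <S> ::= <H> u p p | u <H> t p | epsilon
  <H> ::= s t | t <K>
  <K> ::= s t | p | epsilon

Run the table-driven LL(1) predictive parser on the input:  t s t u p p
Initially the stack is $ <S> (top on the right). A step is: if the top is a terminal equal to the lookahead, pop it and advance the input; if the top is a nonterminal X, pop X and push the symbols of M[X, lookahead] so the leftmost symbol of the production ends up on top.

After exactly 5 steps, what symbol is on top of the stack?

t

     Stack          Input          Action
  1  $ <S>          t s t u p p $  expand <S> ::= <H> u p p
  2  $ p p u <H>    t s t u p p $  expand <H> ::= t <K>
  3  $ p p u <K> t  t s t u p p $  match t
  4  $ p p u <K>    s t u p p $    expand <K> ::= s t
  5  $ p p u t s    s t u p p $    match s
Stack after step 5: $ p p u t (top = t).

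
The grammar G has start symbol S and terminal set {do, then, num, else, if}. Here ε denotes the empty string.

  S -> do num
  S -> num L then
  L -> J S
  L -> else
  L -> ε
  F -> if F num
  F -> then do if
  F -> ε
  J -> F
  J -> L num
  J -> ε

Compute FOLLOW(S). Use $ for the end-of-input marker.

{$, num, then}

FIRST(S) = {do, num}
FIRST(F) = {ε, if, then}
FIRST(L) = {ε, do, else, if, num, then}  (via J S)
FIRST(J) = {ε, do, else, if, num, then}  (via F, L num)
FOLLOW(S) includes $ since S is the start symbol.
FOLLOW(L): in S->num L then, L is followed by then with FIRST {then}; in J->L num, L is followed by num with FIRST {num}. Thus FOLLOW(L) = {num, then}.
FOLLOW(S): in L->J S, the suffix after S is empty, so FOLLOW(S) ⊇ FOLLOW(L) = {num, then}. Thus FOLLOW(S) = {$, num, then}.
FOLLOW(J): in L->J S, J is followed by S with FIRST {do, num}. Thus FOLLOW(J) = {do, num}.
FOLLOW(F): in F->if F num, F is followed by num with FIRST {num}; in J->F, the suffix after F is empty, so FOLLOW(F) ⊇ FOLLOW(J) = {do, num}. Thus FOLLOW(F) = {do, num}.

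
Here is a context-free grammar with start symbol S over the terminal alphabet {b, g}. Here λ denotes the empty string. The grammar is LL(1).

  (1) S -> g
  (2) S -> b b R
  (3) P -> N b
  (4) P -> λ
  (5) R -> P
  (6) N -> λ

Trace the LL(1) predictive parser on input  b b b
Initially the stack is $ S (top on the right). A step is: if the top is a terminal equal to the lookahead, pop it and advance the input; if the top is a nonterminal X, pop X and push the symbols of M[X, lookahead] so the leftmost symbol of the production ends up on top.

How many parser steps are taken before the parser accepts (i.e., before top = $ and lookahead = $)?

     Stack    Input    Action
  1  $ S      b b b $  expand S -> b b R
  2  $ R b b  b b b $  match b
  3  $ R b    b b $    match b
  4  $ R      b $      expand R -> P
  5  $ P      b $      expand P -> N b
  6  $ b N    b $      expand N -> λ
  7  $ b      b $      match b
Accept reached after 7 steps.

7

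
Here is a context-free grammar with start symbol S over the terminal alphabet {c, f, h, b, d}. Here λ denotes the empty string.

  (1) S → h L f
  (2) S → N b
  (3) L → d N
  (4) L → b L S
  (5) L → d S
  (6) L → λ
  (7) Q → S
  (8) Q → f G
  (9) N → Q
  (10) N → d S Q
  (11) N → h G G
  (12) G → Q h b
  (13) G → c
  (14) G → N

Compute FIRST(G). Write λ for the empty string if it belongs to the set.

{c, d, f, h}

FIRST(L) = {λ, b, d}
FIRST(S) = {d, f, h}  (via N b)
FIRST(Q) = {d, f, h}  (via S)
FIRST(N) = {d, f, h}  (via Q)
FIRST(G) = {c, d, f, h}  (via Q h b, N)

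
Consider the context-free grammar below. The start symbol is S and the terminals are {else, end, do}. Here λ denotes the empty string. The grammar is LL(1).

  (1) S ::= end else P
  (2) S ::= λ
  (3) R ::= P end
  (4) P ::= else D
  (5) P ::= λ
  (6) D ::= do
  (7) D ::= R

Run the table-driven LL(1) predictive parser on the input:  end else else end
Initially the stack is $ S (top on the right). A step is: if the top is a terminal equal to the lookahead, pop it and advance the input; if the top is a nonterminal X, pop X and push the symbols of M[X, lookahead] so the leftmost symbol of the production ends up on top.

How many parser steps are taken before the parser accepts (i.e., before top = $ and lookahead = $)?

step 1: stack=$ S  input=end else else end $  — expand S ::= end else P
step 2: stack=$ P else end  input=end else else end $  — match end
step 3: stack=$ P else  input=else else end $  — match else
step 4: stack=$ P  input=else end $  — expand P ::= else D
step 5: stack=$ D else  input=else end $  — match else
step 6: stack=$ D  input=end $  — expand D ::= R
step 7: stack=$ R  input=end $  — expand R ::= P end
step 8: stack=$ end P  input=end $  — expand P ::= λ
step 9: stack=$ end  input=end $  — match end
Accept reached after 9 steps.

9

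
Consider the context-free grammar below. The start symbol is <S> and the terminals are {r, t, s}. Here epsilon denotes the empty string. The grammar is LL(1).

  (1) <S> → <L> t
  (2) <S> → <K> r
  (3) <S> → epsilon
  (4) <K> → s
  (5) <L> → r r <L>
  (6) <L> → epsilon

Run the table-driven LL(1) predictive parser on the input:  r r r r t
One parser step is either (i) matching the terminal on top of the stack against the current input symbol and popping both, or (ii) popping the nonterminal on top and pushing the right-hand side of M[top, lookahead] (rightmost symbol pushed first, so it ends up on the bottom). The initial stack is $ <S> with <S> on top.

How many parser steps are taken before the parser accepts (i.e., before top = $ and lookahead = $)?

9

     Stack        Input        Action
  1  $ <S>        r r r r t $  expand <S> → <L> t
  2  $ t <L>      r r r r t $  expand <L> → r r <L>
  3  $ t <L> r r  r r r r t $  match r
  4  $ t <L> r    r r r t $    match r
  5  $ t <L>      r r t $      expand <L> → r r <L>
  6  $ t <L> r r  r r t $      match r
  7  $ t <L> r    r t $        match r
  8  $ t <L>      t $          expand <L> → epsilon
  9  $ t          t $          match t
Accept reached after 9 steps.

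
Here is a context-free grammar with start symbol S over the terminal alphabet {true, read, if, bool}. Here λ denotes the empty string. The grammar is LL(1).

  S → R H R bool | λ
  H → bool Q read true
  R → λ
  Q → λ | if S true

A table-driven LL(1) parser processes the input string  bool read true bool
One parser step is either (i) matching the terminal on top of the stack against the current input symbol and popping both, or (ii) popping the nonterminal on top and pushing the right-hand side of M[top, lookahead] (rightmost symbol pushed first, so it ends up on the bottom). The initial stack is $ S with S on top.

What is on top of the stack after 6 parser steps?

step 1: stack=$ S  input=bool read true bool $  — expand S → R H R bool
step 2: stack=$ bool R H R  input=bool read true bool $  — expand R → λ
step 3: stack=$ bool R H  input=bool read true bool $  — expand H → bool Q read true
step 4: stack=$ bool R true read Q bool  input=bool read true bool $  — match bool
step 5: stack=$ bool R true read Q  input=read true bool $  — expand Q → λ
step 6: stack=$ bool R true read  input=read true bool $  — match read
Stack after step 6: $ bool R true (top = true).

true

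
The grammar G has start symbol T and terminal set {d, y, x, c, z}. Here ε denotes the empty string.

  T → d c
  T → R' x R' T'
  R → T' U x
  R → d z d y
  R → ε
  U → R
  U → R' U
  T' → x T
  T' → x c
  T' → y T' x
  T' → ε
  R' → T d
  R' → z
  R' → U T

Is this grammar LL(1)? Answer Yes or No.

No

FIRST(T) = {d, x, y, z}
FIRST(R) = {ε, d, x, y, z}
FIRST(U) = {ε, d, x, y, z}
FIRST(T') = {ε, x, y}
FIRST(R') = {d, x, y, z}
FOLLOW(T) = {$, d, x, y, z}
FOLLOW(R) = {d, x, y, z}
FOLLOW(U) = {d, x, y, z}
FOLLOW(T') = {$, d, x, y, z}
FOLLOW(R') = {$, d, x, y, z}
Cell M[R, d] receives both R → T' U x and R → d z d y and R → ε — the grammar is not LL(1).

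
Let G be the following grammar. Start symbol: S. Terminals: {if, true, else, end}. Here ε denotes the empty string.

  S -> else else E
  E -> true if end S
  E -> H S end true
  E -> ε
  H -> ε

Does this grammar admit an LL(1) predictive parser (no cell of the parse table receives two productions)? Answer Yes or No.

Yes

FIRST(S) = {else}
FIRST(E) = {ε, else, true}
FIRST(H) = {ε}
FOLLOW(S) = {$, end}
FOLLOW(E) = {$, end}
FOLLOW(H) = {else}
Each cell of M receives at most one production.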